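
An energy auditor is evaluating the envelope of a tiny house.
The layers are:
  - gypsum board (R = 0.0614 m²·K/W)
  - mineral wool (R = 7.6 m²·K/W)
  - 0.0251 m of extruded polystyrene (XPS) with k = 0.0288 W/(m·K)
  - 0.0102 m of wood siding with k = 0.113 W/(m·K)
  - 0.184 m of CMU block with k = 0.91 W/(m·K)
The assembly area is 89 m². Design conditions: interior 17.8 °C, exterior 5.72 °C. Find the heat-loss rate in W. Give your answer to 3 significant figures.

0.0251/0.0288 = 0.8715
0.0102/0.113 = 0.09027
0.184/0.91 = 0.2022
R_total = 0.0614 + 7.6 + 0.8715 + 0.09027 + 0.2022 = 8.825 m²·K/W
Q = A·ΔT/R = 89 × (17.8 − 5.72) / 8.825 = 121.8 W

122 W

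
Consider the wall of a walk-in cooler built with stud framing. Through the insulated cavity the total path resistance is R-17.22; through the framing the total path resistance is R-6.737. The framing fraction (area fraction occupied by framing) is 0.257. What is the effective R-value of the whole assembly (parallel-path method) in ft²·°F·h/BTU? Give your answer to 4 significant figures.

12.30 ft²·°F·h/BTU

U_eff = 0.743/17.22 + 0.257/6.737 = 0.043148 + 0.038148 = 0.081295
R_eff = 1/U_eff = 12.301 ft²·°F·h/BTU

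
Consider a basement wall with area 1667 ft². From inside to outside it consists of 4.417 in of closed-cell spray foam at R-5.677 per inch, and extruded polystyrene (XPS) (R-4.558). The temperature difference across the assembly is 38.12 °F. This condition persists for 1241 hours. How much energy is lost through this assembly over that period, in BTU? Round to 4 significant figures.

4.417 × 5.677 = 25.075
R_total = 25.075 + 4.558 = 29.633 ft²·°F·h/BTU
Q = 1667 × 38.12 / 29.633 = 2144.4 BTU/h
E = 2144.4 × 1241 = 2661200 BTU

2661000 BTU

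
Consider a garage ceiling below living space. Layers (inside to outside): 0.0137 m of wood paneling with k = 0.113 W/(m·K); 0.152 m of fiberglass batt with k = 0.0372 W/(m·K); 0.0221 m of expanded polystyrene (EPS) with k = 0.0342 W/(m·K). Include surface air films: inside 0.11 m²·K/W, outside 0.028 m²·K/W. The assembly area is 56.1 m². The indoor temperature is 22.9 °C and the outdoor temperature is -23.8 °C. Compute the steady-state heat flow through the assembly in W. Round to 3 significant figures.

0.0137/0.113 = 0.1212
0.152/0.0372 = 4.086
0.0221/0.0342 = 0.6462
R_total = 0.11 + 0.1212 + 4.086 + 0.6462 + 0.028 = 4.991 m²·K/W
Q = A·ΔT/R = 56.1 × (22.9 − (-23.8)) / 4.991 = 524.9 W

525 W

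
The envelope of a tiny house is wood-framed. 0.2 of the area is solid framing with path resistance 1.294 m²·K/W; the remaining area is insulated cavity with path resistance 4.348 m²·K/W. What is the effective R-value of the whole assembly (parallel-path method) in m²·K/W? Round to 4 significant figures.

2.954 m²·K/W

U_eff = 0.8/4.348 + 0.2/1.294 = 0.18399 + 0.15456 = 0.33855
R_eff = 1/U_eff = 2.9538 m²·K/W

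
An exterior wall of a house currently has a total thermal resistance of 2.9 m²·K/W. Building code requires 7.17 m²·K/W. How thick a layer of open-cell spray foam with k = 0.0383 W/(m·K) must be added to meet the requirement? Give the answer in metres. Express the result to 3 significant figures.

ΔR = 7.17 − 2.9 = 4.27 m²·K/W
L = ΔR × k = 4.27 × 0.0383 = 0.1635 m

0.164 m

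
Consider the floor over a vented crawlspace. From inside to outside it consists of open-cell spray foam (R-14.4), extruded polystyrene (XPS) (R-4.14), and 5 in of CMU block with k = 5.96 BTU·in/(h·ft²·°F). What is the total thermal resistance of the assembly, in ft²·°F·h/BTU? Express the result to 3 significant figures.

19.4 ft²·°F·h/BTU

5/5.96 = 0.8389
R_total = 14.4 + 4.14 + 0.8389 = 19.38 ft²·°F·h/BTU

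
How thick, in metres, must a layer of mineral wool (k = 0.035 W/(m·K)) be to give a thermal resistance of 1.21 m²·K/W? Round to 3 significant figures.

L = R·k = 1.21 × 0.035 = 0.04235 m

0.0424 m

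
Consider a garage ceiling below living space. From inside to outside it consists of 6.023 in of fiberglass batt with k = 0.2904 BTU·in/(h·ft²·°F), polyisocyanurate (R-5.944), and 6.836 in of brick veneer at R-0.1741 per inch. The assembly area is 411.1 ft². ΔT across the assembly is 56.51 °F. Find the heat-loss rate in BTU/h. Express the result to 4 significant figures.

6.023/0.2904 = 20.74
6.836 × 0.1741 = 1.1901
R_total = 20.74 + 5.944 + 1.1901 = 27.875 ft²·°F·h/BTU
Q = A·ΔT/R = 411.1 × 56.51 / 27.875 = 833.42 BTU/h

833.4 BTU/h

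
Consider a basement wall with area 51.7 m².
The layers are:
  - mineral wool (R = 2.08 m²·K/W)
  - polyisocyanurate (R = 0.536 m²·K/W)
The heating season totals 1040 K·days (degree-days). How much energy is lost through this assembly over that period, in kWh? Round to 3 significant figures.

493 kWh

R_total = 2.08 + 0.536 = 2.616 m²·K/W
E = A × HDD × 24 / R / 1000 = 51.7 × 1040 × 24 / 2.616 / 1000 = 493.3 kWh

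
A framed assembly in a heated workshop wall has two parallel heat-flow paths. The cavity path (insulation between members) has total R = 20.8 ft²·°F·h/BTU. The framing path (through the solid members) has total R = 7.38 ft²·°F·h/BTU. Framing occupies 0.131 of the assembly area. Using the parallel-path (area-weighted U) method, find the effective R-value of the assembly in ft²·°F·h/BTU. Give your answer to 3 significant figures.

16.8 ft²·°F·h/BTU

U_eff = 0.869/20.8 + 0.131/7.38 = 0.04178 + 0.01775 = 0.05953
R_eff = 1/U_eff = 16.8 ft²·°F·h/BTU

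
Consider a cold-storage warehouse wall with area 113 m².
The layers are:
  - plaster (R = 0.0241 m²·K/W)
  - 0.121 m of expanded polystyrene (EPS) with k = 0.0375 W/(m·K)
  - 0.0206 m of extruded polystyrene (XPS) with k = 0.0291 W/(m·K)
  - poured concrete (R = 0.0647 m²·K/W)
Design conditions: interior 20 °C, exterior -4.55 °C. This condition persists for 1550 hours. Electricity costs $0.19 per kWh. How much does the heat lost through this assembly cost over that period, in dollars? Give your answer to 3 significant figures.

0.121/0.0375 = 3.227
0.0206/0.0291 = 0.7079
R_total = 0.0241 + 3.227 + 0.7079 + 0.0647 = 4.023 m²·K/W
Q = 113 × (20 − (-4.55)) / 4.023 = 689.5 W
E = 689.5 W × 1550 h / 1000 = 1069 kWh
Cost = 1069 × 0.19 = $203.1

203 dollars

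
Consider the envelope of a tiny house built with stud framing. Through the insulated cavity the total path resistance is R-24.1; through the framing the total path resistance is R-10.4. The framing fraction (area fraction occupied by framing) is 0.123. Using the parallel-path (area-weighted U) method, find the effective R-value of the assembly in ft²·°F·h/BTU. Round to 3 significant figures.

20.7 ft²·°F·h/BTU

U_eff = 0.877/24.1 + 0.123/10.4 = 0.03639 + 0.01183 = 0.04822
R_eff = 1/U_eff = 20.74 ft²·°F·h/BTU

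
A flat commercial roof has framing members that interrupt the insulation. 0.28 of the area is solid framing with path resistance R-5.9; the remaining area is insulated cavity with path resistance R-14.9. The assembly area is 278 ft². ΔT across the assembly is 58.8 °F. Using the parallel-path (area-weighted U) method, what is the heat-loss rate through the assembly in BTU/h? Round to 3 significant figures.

U_eff = 0.72/14.9 + 0.28/5.9 = 0.04832 + 0.04746 = 0.09578
R_eff = 1/U_eff = 10.44 ft²·°F·h/BTU
Q = 278 × 58.8 / 10.44 = 1566 BTU/h

1570 BTU/h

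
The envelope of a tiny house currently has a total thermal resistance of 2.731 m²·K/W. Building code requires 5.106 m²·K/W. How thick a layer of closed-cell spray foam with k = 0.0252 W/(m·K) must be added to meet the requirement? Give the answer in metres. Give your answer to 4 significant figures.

0.05985 m

ΔR = 5.106 − 2.731 = 2.375 m²·K/W
L = ΔR × k = 2.375 × 0.0252 = 0.05985 m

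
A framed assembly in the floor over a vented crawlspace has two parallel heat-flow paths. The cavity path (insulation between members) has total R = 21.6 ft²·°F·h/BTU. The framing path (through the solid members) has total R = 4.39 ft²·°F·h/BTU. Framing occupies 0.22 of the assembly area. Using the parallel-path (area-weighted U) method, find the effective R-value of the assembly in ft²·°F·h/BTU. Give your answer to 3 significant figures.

U_eff = 0.78/21.6 + 0.22/4.39 = 0.03611 + 0.05011 = 0.08623
R_eff = 1/U_eff = 11.6 ft²·°F·h/BTU

11.6 ft²·°F·h/BTU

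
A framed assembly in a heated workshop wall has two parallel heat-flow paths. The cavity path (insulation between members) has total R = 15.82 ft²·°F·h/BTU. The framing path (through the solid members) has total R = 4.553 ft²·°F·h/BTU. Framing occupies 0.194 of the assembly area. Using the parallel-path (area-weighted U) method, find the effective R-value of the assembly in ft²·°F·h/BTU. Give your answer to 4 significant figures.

10.69 ft²·°F·h/BTU

U_eff = 0.806/15.82 + 0.194/4.553 = 0.050948 + 0.042609 = 0.093557
R_eff = 1/U_eff = 10.689 ft²·°F·h/BTU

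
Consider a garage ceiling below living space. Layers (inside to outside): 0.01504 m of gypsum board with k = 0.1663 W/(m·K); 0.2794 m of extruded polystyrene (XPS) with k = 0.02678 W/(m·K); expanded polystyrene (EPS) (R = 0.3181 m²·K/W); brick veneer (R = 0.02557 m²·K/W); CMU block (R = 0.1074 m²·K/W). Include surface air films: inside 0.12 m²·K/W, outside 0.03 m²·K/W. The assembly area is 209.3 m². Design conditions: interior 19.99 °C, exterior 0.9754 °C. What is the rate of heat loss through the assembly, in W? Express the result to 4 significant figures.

357.7 W

0.01504/0.1663 = 0.090439
0.2794/0.02678 = 10.433
R_total = 0.12 + 0.090439 + 10.433 + 0.3181 + 0.02557 + 0.1074 + 0.03 = 11.125 m²·K/W
Q = A·ΔT/R = 209.3 × (19.99 − 0.9754) / 11.125 = 357.74 W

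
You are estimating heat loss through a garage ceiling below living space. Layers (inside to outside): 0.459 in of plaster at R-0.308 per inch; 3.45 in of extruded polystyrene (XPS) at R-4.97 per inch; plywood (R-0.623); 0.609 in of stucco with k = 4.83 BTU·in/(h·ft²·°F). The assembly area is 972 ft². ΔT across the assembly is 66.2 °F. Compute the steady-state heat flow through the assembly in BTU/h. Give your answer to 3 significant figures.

3570 BTU/h

0.459 × 0.308 = 0.1414
3.45 × 4.97 = 17.15
0.609/4.83 = 0.1261
R_total = 0.1414 + 17.15 + 0.623 + 0.1261 = 18.04 ft²·°F·h/BTU
Q = A·ΔT/R = 972 × 66.2 / 18.04 = 3567 BTU/h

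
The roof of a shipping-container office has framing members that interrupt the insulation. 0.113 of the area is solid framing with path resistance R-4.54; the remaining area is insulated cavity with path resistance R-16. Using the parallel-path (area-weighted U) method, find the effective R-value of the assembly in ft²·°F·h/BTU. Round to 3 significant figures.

12.4 ft²·°F·h/BTU

U_eff = 0.887/16 + 0.113/4.54 = 0.05544 + 0.02489 = 0.08033
R_eff = 1/U_eff = 12.45 ft²·°F·h/BTU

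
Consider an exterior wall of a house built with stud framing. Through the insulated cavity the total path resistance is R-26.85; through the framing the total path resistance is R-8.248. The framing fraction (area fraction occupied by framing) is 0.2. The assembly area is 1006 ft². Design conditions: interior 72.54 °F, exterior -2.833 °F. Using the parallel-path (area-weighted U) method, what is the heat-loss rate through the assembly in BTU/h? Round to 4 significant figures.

4098 BTU/h

U_eff = 0.8/26.85 + 0.2/8.248 = 0.029795 + 0.024248 = 0.054043
R_eff = 1/U_eff = 18.504 ft²·°F·h/BTU
Q = 1006 × (72.54 − (-2.833)) / 18.504 = 4097.9 BTU/h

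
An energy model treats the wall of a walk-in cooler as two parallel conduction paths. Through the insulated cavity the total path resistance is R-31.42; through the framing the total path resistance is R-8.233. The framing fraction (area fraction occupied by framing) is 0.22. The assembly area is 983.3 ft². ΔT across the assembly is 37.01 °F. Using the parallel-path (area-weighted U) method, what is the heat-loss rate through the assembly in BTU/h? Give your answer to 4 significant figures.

1876 BTU/h

U_eff = 0.78/31.42 + 0.22/8.233 = 0.024825 + 0.026722 = 0.051547
R_eff = 1/U_eff = 19.4 ft²·°F·h/BTU
Q = 983.3 × 37.01 / 19.4 = 1875.9 BTU/h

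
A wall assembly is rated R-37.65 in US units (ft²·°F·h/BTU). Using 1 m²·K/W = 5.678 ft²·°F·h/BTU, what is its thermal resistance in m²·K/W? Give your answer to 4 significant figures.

6.631 m²·K/W

R_SI = 37.65/5.678 = 6.6309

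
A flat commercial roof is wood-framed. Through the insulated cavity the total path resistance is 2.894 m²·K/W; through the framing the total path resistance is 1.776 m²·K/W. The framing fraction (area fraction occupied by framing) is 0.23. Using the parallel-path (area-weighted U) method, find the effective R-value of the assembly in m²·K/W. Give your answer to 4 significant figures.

2.528 m²·K/W

U_eff = 0.77/2.894 + 0.23/1.776 = 0.26607 + 0.1295 = 0.39557
R_eff = 1/U_eff = 2.528 m²·K/W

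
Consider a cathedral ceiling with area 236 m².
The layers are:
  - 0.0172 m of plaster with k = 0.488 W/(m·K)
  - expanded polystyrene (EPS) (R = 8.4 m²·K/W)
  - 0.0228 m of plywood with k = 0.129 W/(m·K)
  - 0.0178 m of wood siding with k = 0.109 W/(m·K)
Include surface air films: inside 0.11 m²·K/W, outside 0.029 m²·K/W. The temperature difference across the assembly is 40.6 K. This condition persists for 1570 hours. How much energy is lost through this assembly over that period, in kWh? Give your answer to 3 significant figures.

0.0172/0.488 = 0.03525
0.0228/0.129 = 0.1767
0.0178/0.109 = 0.1633
R_total = 0.11 + 0.03525 + 8.4 + 0.1767 + 0.1633 + 0.029 = 8.914 m²·K/W
Q = 236 × 40.6 / 8.914 = 1075 W
E = 1075 W × 1570 h / 1000 = 1688 kWh

1690 kWh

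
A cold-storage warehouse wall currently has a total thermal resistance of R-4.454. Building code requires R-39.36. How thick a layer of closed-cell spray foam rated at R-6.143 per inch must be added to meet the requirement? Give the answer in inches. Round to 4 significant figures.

ΔR = 39.36 − 4.454 = 34.906 ft²·°F·h/BTU
L = ΔR / (R/in) = 34.906/6.143 = 5.6822 in

5.682 in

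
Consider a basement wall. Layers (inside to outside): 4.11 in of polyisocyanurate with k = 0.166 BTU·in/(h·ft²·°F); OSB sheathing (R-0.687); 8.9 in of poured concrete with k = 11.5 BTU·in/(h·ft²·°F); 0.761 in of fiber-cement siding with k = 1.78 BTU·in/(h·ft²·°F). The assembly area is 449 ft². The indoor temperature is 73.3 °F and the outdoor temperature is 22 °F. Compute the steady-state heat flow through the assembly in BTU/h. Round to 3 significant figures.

864 BTU/h

4.11/0.166 = 24.76
8.9/11.5 = 0.7739
0.761/1.78 = 0.4275
R_total = 24.76 + 0.687 + 0.7739 + 0.4275 = 26.65 ft²·°F·h/BTU
Q = A·ΔT/R = 449 × (73.3 − 22) / 26.65 = 864.4 BTU/h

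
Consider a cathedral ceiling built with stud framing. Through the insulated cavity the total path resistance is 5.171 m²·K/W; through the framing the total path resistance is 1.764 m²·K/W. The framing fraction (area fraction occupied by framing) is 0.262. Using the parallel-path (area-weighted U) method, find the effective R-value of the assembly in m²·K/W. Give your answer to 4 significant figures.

3.434 m²·K/W

U_eff = 0.738/5.171 + 0.262/1.764 = 0.14272 + 0.14853 = 0.29125
R_eff = 1/U_eff = 3.4335 m²·K/W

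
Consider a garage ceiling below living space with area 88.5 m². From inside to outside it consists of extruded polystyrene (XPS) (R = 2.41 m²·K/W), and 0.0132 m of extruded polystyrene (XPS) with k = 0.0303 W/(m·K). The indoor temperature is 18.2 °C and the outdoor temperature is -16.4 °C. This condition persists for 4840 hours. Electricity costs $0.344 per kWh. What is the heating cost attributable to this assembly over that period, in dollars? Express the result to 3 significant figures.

1790 dollars

0.0132/0.0303 = 0.4356
R_total = 2.41 + 0.4356 = 2.846 m²·K/W
Q = 88.5 × (18.2 − (-16.4)) / 2.846 = 1076 W
E = 1076 W × 4840 h / 1000 = 5208 kWh
Cost = 5208 × 0.344 = $1792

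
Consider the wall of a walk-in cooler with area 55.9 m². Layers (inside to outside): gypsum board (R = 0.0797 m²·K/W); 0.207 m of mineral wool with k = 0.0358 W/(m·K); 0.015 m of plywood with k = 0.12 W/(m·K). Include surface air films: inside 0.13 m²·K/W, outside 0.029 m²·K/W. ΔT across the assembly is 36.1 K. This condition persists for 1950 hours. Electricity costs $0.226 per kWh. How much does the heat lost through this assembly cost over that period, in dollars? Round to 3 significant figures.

145 dollars

0.207/0.0358 = 5.782
0.015/0.12 = 0.125
R_total = 0.13 + 0.0797 + 5.782 + 0.125 + 0.029 = 6.146 m²·K/W
Q = 55.9 × 36.1 / 6.146 = 328.4 W
E = 328.4 W × 1950 h / 1000 = 640.3 kWh
Cost = 640.3 × 0.226 = $144.7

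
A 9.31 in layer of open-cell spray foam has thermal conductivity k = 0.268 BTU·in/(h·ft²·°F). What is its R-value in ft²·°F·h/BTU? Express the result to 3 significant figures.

R = L/k = 9.31/0.268 = 34.74 ft²·°F·h/BTU

34.7 ft²·°F·h/BTU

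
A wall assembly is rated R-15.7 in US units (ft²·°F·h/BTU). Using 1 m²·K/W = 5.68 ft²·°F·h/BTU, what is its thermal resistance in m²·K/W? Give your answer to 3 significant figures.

2.76 m²·K/W

R_SI = 15.7/5.68 = 2.764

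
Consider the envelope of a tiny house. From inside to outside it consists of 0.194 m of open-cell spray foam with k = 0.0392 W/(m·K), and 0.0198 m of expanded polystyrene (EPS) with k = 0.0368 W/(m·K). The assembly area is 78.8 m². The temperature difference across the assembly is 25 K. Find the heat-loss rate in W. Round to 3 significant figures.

359 W

0.194/0.0392 = 4.949
0.0198/0.0368 = 0.538
R_total = 4.949 + 0.538 = 5.487 m²·K/W
Q = A·ΔT/R = 78.8 × 25 / 5.487 = 359 W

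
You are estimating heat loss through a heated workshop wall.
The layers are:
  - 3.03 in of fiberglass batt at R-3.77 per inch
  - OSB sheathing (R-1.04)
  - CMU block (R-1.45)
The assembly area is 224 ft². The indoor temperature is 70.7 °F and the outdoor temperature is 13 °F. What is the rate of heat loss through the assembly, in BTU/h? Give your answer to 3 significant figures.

929 BTU/h

3.03 × 3.77 = 11.42
R_total = 11.42 + 1.04 + 1.45 = 13.91 ft²·°F·h/BTU
Q = A·ΔT/R = 224 × (70.7 − 13) / 13.91 = 929 BTU/h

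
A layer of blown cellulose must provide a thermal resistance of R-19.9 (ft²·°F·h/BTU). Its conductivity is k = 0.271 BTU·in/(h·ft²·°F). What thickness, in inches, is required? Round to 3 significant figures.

L = R × k = 19.9 × 0.271 = 5.393 in

5.39 in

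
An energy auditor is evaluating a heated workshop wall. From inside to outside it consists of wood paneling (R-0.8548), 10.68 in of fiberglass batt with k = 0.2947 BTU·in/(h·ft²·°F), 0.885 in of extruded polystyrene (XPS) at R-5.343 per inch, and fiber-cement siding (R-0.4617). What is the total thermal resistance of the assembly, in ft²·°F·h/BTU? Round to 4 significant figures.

10.68/0.2947 = 36.24
0.885 × 5.343 = 4.7286
R_total = 0.8548 + 36.24 + 4.7286 + 0.4617 = 42.285 ft²·°F·h/BTU

42.29 ft²·°F·h/BTU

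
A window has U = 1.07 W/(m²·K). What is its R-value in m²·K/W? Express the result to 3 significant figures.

0.935 m²·K/W

R = 1/U = 1/1.07 = 0.9346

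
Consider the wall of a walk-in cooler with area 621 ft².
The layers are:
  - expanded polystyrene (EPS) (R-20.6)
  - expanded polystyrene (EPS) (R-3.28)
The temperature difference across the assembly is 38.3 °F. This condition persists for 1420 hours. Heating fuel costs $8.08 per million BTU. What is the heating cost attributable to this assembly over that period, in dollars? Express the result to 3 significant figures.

R_total = 20.6 + 3.28 = 23.88 ft²·°F·h/BTU
Q = 621 × 38.3 / 23.88 = 996 BTU/h
E = 996 × 1420 = 1414000 BTU
Cost = 1414000/10⁶ × 8.08 = $11.43

11.4 dollars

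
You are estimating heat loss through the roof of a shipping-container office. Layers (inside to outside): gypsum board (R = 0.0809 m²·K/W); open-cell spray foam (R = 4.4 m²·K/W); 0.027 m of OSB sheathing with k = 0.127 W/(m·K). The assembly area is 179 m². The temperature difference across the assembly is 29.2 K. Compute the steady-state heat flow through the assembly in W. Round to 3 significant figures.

0.027/0.127 = 0.2126
R_total = 0.0809 + 4.4 + 0.2126 = 4.693 m²·K/W
Q = A·ΔT/R = 179 × 29.2 / 4.693 = 1114 W

1110 W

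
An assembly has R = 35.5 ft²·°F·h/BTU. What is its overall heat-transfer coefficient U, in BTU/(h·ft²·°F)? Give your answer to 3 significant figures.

U = 1/R = 1/35.5 = 0.02817

0.0282 BTU/(h·ft²·°F)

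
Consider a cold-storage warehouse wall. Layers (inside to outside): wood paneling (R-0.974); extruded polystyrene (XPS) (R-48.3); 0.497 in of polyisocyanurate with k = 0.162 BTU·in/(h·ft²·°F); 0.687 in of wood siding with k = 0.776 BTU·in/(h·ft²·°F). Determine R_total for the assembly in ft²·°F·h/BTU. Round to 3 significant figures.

0.497/0.162 = 3.068
0.687/0.776 = 0.8853
R_total = 0.974 + 48.3 + 3.068 + 0.8853 = 53.23 ft²·°F·h/BTU

53.2 ft²·°F·h/BTU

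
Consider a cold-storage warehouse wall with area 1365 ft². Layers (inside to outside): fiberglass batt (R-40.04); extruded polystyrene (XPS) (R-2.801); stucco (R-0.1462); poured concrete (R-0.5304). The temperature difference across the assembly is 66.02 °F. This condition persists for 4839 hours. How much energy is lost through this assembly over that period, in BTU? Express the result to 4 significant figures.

R_total = 40.04 + 2.801 + 0.1462 + 0.5304 = 43.518 ft²·°F·h/BTU
Q = 1365 × 66.02 / 43.518 = 2070.8 BTU/h
E = 2070.8 × 4839 = 10021000 BTU

10020000 BTU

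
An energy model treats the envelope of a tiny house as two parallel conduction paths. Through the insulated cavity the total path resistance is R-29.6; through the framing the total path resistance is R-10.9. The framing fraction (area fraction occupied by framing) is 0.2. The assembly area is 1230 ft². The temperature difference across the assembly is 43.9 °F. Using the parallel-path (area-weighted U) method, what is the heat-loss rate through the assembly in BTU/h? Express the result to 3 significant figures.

2450 BTU/h

U_eff = 0.8/29.6 + 0.2/10.9 = 0.02703 + 0.01835 = 0.04538
R_eff = 1/U_eff = 22.04 ft²·°F·h/BTU
Q = 1230 × 43.9 / 22.04 = 2450 BTU/h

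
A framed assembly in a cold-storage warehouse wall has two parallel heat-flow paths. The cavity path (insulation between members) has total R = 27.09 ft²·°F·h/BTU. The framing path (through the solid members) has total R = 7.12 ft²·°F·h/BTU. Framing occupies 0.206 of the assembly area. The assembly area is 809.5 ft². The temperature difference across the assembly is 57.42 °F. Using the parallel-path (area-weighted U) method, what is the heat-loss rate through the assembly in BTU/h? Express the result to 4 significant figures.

U_eff = 0.794/27.09 + 0.206/7.12 = 0.02931 + 0.028933 = 0.058242
R_eff = 1/U_eff = 17.17 ft²·°F·h/BTU
Q = 809.5 × 57.42 / 17.17 = 2707.2 BTU/h

2707 BTU/h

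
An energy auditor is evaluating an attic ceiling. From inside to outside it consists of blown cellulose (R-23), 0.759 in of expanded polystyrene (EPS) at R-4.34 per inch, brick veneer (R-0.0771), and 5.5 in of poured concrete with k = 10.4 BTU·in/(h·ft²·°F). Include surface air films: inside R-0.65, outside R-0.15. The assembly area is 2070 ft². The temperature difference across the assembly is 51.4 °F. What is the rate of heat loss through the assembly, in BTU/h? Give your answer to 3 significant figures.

3840 BTU/h

0.759 × 4.34 = 3.294
5.5/10.4 = 0.5288
R_total = 0.65 + 23 + 3.294 + 0.0771 + 0.5288 + 0.15 = 27.7 ft²·°F·h/BTU
Q = A·ΔT/R = 2070 × 51.4 / 27.7 = 3841 BTU/h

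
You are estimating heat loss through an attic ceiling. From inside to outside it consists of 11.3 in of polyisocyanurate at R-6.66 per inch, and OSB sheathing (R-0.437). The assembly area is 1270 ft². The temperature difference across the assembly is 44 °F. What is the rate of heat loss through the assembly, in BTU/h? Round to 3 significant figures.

738 BTU/h

11.3 × 6.66 = 75.26
R_total = 75.26 + 0.437 = 75.7 ft²·°F·h/BTU
Q = A·ΔT/R = 1270 × 44 / 75.7 = 738.2 BTU/h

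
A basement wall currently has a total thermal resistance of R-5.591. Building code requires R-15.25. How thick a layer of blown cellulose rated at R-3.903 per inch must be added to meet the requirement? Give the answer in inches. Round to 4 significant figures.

ΔR = 15.25 − 5.591 = 9.659 ft²·°F·h/BTU
L = ΔR / (R/in) = 9.659/3.903 = 2.4748 in

2.475 in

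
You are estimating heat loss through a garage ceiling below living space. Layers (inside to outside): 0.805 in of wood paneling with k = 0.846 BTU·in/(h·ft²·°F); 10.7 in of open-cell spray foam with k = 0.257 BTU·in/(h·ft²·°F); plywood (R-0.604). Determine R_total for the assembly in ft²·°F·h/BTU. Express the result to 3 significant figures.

43.2 ft²·°F·h/BTU

0.805/0.846 = 0.9515
10.7/0.257 = 41.63
R_total = 0.9515 + 41.63 + 0.604 = 43.19 ft²·°F·h/BTU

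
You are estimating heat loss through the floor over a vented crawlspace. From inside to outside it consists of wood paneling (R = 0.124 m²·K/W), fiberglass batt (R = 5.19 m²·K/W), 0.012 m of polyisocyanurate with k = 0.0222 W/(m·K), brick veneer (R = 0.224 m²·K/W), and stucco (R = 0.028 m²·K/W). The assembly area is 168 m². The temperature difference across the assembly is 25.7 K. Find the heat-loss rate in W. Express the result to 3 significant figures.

707 W

0.012/0.0222 = 0.5405
R_total = 0.124 + 5.19 + 0.5405 + 0.224 + 0.028 = 6.107 m²·K/W
Q = A·ΔT/R = 168 × 25.7 / 6.107 = 707 W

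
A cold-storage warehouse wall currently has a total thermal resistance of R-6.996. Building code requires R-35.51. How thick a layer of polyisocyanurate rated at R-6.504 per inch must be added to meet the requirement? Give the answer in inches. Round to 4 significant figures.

4.384 in

ΔR = 35.51 − 6.996 = 28.514 ft²·°F·h/BTU
L = ΔR / (R/in) = 28.514/6.504 = 4.3841 in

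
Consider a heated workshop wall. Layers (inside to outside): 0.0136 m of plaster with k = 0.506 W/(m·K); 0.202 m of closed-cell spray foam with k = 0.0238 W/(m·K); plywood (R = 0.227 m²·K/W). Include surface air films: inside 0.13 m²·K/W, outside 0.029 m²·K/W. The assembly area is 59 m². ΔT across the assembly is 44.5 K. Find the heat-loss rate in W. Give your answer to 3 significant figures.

0.0136/0.506 = 0.02688
0.202/0.0238 = 8.487
R_total = 0.13 + 0.02688 + 8.487 + 0.227 + 0.029 = 8.9 m²·K/W
Q = A·ΔT/R = 59 × 44.5 / 8.9 = 295 W

295 W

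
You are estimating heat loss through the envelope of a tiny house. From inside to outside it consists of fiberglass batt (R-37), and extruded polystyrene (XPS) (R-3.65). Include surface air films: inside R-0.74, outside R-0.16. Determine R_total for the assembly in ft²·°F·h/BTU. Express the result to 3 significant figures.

41.5 ft²·°F·h/BTU

R_total = 0.74 + 37 + 3.65 + 0.16 = 41.55 ft²·°F·h/BTU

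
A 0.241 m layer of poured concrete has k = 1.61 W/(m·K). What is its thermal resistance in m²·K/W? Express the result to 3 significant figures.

0.150 m²·K/W

R = L/k = 0.241/1.61 = 0.1497 m²·K/W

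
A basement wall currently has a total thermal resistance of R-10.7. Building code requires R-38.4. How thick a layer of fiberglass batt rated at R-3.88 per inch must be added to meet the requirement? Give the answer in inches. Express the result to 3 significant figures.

7.14 in

ΔR = 38.4 − 10.7 = 27.7 ft²·°F·h/BTU
L = ΔR / (R/in) = 27.7/3.88 = 7.139 in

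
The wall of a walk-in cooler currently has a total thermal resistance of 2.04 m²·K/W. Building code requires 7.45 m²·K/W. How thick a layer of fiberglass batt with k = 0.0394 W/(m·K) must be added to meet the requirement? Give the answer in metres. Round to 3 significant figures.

ΔR = 7.45 − 2.04 = 5.41 m²·K/W
L = ΔR × k = 5.41 × 0.0394 = 0.2132 m

0.213 m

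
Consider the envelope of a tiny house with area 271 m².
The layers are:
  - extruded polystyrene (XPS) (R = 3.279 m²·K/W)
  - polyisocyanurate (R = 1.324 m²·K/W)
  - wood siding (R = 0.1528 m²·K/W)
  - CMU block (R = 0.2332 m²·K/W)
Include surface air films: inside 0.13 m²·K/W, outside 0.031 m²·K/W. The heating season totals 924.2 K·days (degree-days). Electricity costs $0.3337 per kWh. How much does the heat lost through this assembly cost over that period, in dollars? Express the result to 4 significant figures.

R_total = 0.13 + 3.279 + 1.324 + 0.1528 + 0.2332 + 0.031 = 5.15 m²·K/W
E = A × HDD × 24 / R / 1000 = 271 × 924.2 × 24 / 5.15 / 1000 = 1167.2 kWh
Cost = 1167.2 × 0.3337 = $389.49

389.5 dollars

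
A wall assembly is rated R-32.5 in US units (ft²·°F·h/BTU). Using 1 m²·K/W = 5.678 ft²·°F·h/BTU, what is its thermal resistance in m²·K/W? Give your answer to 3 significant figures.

5.72 m²·K/W

R_SI = 32.5/5.678 = 5.724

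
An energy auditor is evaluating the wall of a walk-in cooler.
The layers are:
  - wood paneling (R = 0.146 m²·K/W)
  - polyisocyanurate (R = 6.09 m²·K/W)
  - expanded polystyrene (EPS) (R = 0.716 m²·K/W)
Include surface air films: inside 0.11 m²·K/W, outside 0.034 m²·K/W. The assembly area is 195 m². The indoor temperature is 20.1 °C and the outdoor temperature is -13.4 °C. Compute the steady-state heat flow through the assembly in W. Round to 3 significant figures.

921 W

R_total = 0.11 + 0.146 + 6.09 + 0.716 + 0.034 = 7.096 m²·K/W
Q = A·ΔT/R = 195 × (20.1 − (-13.4)) / 7.096 = 920.6 W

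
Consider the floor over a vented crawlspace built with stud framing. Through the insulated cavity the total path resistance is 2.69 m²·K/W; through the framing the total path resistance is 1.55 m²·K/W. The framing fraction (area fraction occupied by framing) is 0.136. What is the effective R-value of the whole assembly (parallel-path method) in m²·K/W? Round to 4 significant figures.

U_eff = 0.864/2.69 + 0.136/1.55 = 0.32119 + 0.087742 = 0.40893
R_eff = 1/U_eff = 2.4454 m²·K/W

2.445 m²·K/W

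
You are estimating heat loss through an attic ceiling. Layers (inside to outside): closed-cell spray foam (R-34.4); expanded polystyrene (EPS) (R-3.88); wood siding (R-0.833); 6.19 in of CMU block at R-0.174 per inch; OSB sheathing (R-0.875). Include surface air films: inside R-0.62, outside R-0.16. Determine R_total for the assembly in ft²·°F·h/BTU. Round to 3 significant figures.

6.19 × 0.174 = 1.077
R_total = 0.62 + 34.4 + 3.88 + 0.833 + 1.077 + 0.875 + 0.16 = 41.85 ft²·°F·h/BTU

41.8 ft²·°F·h/BTU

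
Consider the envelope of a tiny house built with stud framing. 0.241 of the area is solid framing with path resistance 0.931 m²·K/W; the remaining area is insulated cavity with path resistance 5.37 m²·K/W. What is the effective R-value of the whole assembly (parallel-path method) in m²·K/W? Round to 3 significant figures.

U_eff = 0.759/5.37 + 0.241/0.931 = 0.1413 + 0.2589 = 0.4002
R_eff = 1/U_eff = 2.499 m²·K/W

2.50 m²·K/W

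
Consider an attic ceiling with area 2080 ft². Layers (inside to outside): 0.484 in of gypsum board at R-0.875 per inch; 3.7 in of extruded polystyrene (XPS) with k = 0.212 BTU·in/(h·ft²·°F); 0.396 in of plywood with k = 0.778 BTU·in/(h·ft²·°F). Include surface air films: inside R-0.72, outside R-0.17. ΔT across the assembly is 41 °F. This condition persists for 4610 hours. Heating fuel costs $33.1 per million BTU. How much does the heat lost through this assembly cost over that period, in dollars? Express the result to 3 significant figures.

675 dollars

0.484 × 0.875 = 0.4235
3.7/0.212 = 17.45
0.396/0.778 = 0.509
R_total = 0.72 + 0.4235 + 17.45 + 0.509 + 0.17 = 19.28 ft²·°F·h/BTU
Q = 2080 × 41 / 19.28 = 4424 BTU/h
E = 4424 × 4610 = 20400000 BTU
Cost = 20400000/10⁶ × 33.1 = $675.1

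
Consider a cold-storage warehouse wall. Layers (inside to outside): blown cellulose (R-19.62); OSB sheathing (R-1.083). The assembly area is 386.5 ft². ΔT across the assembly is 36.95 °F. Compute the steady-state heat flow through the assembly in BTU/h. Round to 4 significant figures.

R_total = 19.62 + 1.083 = 20.703 ft²·°F·h/BTU
Q = A·ΔT/R = 386.5 × 36.95 / 20.703 = 689.81 BTU/h

689.8 BTU/h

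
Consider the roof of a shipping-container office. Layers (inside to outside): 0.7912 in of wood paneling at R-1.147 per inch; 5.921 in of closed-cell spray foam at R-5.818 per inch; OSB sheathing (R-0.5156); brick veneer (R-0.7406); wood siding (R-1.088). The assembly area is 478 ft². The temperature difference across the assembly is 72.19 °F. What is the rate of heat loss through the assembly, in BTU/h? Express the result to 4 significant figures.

0.7912 × 1.147 = 0.90751
5.921 × 5.818 = 34.448
R_total = 0.90751 + 34.448 + 0.5156 + 0.7406 + 1.088 = 37.7 ft²·°F·h/BTU
Q = A·ΔT/R = 478 × 72.19 / 37.7 = 915.3 BTU/h

915.3 BTU/h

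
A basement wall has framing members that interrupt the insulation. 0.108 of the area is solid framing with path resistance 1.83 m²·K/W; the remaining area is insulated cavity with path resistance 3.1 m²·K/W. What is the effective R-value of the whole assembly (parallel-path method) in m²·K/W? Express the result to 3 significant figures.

U_eff = 0.892/3.1 + 0.108/1.83 = 0.2877 + 0.05902 = 0.3468
R_eff = 1/U_eff = 2.884 m²·K/W

2.88 m²·K/W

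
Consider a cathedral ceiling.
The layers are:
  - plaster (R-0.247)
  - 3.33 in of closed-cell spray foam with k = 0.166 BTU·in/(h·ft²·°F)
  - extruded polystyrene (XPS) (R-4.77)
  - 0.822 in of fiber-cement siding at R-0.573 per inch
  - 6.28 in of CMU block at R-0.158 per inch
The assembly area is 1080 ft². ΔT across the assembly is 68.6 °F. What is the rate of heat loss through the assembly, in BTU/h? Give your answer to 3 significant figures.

2790 BTU/h

3.33/0.166 = 20.06
0.822 × 0.573 = 0.471
6.28 × 0.158 = 0.9922
R_total = 0.247 + 20.06 + 4.77 + 0.471 + 0.9922 = 26.54 ft²·°F·h/BTU
Q = A·ΔT/R = 1080 × 68.6 / 26.54 = 2792 BTU/h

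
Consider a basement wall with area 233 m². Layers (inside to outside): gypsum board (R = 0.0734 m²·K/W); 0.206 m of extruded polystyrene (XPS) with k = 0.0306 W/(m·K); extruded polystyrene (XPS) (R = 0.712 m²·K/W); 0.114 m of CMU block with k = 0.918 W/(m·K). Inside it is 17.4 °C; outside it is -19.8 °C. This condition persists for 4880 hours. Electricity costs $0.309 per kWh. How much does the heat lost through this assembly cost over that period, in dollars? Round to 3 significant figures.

1710 dollars

0.206/0.0306 = 6.732
0.114/0.918 = 0.1242
R_total = 0.0734 + 6.732 + 0.712 + 0.1242 = 7.642 m²·K/W
Q = 233 × (17.4 − (-19.8)) / 7.642 = 1134 W
E = 1134 W × 4880 h / 1000 = 5535 kWh
Cost = 5535 × 0.309 = $1710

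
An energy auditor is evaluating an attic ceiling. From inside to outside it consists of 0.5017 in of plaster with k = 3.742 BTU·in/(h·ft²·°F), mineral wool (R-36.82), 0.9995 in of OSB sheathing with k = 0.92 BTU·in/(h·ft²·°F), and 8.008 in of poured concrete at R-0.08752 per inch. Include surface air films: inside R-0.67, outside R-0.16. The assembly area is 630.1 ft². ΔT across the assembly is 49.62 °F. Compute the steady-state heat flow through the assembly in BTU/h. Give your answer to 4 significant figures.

0.5017/3.742 = 0.13407
0.9995/0.92 = 1.0864
8.008 × 0.08752 = 0.70086
R_total = 0.67 + 0.13407 + 36.82 + 1.0864 + 0.70086 + 0.16 = 39.571 ft²·°F·h/BTU
Q = A·ΔT/R = 630.1 × 49.62 / 39.571 = 790.11 BTU/h

790.1 BTU/h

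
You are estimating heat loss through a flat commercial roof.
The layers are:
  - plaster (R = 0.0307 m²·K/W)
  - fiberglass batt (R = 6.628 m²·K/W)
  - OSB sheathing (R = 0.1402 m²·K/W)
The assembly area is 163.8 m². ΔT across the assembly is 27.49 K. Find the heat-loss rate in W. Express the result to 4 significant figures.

R_total = 0.0307 + 6.628 + 0.1402 = 6.7989 m²·K/W
Q = A·ΔT/R = 163.8 × 27.49 / 6.7989 = 662.29 W

662.3 W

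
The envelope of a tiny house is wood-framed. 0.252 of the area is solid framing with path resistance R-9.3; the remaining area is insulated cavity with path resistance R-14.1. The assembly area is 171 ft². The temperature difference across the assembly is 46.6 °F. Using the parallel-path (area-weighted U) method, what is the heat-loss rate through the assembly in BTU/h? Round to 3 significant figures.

U_eff = 0.748/14.1 + 0.252/9.3 = 0.05305 + 0.0271 = 0.08015
R_eff = 1/U_eff = 12.48 ft²·°F·h/BTU
Q = 171 × 46.6 / 12.48 = 638.7 BTU/h

639 BTU/h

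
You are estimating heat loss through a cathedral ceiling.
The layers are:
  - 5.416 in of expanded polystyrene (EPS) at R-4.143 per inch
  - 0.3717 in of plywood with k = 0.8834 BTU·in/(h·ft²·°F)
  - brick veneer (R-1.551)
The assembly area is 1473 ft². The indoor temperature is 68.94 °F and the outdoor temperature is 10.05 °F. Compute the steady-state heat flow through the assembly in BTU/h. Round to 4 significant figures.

3554 BTU/h

5.416 × 4.143 = 22.438
0.3717/0.8834 = 0.42076
R_total = 22.438 + 0.42076 + 1.551 = 24.41 ft²·°F·h/BTU
Q = A·ΔT/R = 1473 × (68.94 − 10.05) / 24.41 = 3553.6 BTU/h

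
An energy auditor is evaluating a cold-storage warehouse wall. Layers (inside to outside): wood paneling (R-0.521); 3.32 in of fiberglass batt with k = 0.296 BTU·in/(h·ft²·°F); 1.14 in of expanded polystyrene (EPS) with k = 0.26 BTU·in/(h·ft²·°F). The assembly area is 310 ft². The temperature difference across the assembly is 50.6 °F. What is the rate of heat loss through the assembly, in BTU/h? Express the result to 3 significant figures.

3.32/0.296 = 11.22
1.14/0.26 = 4.385
R_total = 0.521 + 11.22 + 4.385 = 16.12 ft²·°F·h/BTU
Q = A·ΔT/R = 310 × 50.6 / 16.12 = 973 BTU/h

973 BTU/h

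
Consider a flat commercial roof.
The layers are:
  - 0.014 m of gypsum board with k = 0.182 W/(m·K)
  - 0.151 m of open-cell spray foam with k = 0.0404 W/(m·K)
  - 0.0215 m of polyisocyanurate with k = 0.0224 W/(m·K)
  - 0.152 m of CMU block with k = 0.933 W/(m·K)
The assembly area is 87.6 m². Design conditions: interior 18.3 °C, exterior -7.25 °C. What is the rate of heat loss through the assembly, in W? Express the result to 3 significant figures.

0.014/0.182 = 0.07692
0.151/0.0404 = 3.738
0.0215/0.0224 = 0.9598
0.152/0.933 = 0.1629
R_total = 0.07692 + 3.738 + 0.9598 + 0.1629 = 4.937 m²·K/W
Q = A·ΔT/R = 87.6 × (18.3 − (-7.25)) / 4.937 = 453.3 W

453 W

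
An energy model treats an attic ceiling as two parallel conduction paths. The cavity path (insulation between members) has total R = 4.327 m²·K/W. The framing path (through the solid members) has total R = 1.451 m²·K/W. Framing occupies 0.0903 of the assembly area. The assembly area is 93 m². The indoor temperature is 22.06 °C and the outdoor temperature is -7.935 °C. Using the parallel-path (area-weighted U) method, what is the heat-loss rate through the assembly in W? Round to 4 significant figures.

760.1 W

U_eff = 0.9097/4.327 + 0.0903/1.451 = 0.21024 + 0.062233 = 0.27247
R_eff = 1/U_eff = 3.6701 m²·K/W
Q = 93 × (22.06 − (-7.935)) / 3.6701 = 760.07 W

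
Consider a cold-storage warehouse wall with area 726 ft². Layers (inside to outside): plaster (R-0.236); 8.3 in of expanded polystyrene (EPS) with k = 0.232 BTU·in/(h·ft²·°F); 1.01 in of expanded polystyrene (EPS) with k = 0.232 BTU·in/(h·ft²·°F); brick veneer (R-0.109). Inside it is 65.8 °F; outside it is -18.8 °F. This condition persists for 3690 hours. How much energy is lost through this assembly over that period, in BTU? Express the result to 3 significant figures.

8.3/0.232 = 35.78
1.01/0.232 = 4.353
R_total = 0.236 + 35.78 + 4.353 + 0.109 = 40.47 ft²·°F·h/BTU
Q = 726 × (65.8 − (-18.8)) / 40.47 = 1517 BTU/h
E = 1517 × 3690 = 5600000 BTU

5600000 BTU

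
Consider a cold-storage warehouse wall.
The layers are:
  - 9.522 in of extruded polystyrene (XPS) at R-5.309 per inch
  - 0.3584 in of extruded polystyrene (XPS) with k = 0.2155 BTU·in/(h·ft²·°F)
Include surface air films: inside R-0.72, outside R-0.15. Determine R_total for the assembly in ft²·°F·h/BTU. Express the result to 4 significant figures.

53.09 ft²·°F·h/BTU

9.522 × 5.309 = 50.552
0.3584/0.2155 = 1.6631
R_total = 0.72 + 50.552 + 1.6631 + 0.15 = 53.085 ft²·°F·h/BTU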